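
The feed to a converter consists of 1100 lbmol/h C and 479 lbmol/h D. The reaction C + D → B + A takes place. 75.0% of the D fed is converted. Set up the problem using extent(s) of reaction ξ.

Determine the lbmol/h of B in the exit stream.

359 lbmol/h

D reacted = 0.75 × 479 = 359.2 lbmol/h; ν_D = −1, so ξ = 359.2/1 = 359.2 lbmol/h.
Outlet amounts (n = n₀ + ν ξ):
  C: 1100 − 1(359.2) = 740.8
  D: 479 − 1(359.2) = 119.8
  B: 0 + 1(359.2) = 359.2
  A: 0 + 1(359.2) = 359.2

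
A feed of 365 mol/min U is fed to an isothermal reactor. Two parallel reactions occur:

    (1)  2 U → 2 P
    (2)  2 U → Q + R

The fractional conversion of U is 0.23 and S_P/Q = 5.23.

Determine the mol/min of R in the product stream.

11.6 mol/min

Conversion of U: U consumed = 0.23 × 365 = 83.95 mol/min = 2ξ₁ + 2ξ₂.
Selectivity: 2ξ₁ / (1ξ₂) = 5.23 → ξ₁ = 2.615 ξ₂.
Substitute: (2·2.615 + 2) ξ₂ = 83.95 → ξ₂ = 11.61 mol/min, ξ₁ = 30.36 mol/min.
Outlet amounts (n = n₀ + Σ ν·ξ):
  U: 365 − 2(30.36) − 2(11.61) = 281.1
  P: 0 + 2(30.36) = 60.73
  Q: 0 + 1(11.61) = 11.61
  R: 0 + 1(11.61) = 11.61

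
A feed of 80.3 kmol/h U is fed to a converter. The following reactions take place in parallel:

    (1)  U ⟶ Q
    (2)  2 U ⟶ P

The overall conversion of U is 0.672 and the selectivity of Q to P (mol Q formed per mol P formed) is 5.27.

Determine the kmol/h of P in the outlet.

Conversion of U: U consumed = 0.672 × 80.3 = 53.96 kmol/h = 1ξ₁ + 2ξ₂.
Selectivity: 1ξ₁ / (1ξ₂) = 5.27 → ξ₁ = 5.27 ξ₂.
Substitute: (1·5.27 + 2) ξ₂ = 53.96 → ξ₂ = 7.423 kmol/h, ξ₁ = 39.12 kmol/h.
Outlet amounts (n = n₀ + Σ ν·ξ):
  U: 80.3 − 1(39.12) − 2(7.423) = 26.34
  Q: 0 + 1(39.12) = 39.12
  P: 0 + 1(7.423) = 7.423

7.42 kmol/h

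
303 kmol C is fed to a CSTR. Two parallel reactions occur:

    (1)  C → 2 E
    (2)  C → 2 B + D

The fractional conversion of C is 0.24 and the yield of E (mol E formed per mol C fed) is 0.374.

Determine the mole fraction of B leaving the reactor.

0.082

Yield of E: 2ξ₁ / 303 = 0.374 → ξ₁ = 56.66 kmol.
Conversion of C: 1ξ₁ + 1ξ₂ = 0.24 × 303 = 72.72 → ξ₂ = 16.06 kmol.
Outlet amounts (n = n₀ + Σ ν·ξ):
  C: 303 − 1(56.66) − 1(16.06) = 230.3
  E: 0 + 2(56.66) = 113.3
  B: 0 + 2(16.06) = 32.12
  D: 0 + 1(16.06) = 16.06
Total out = 391.8 kmol; y_B = 32.12 / 391.8 = 0.08198.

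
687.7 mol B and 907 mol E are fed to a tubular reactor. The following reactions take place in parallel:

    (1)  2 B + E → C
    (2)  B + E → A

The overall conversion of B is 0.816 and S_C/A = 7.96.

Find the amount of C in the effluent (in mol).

Conversion of B: B consumed = 0.816 × 687.7 = 561.2 mol = 2ξ₁ + 1ξ₂.
Selectivity: 1ξ₁ / (1ξ₂) = 7.96 → ξ₁ = 7.96 ξ₂.
Substitute: (2·7.96 + 1) ξ₂ = 561.2 → ξ₂ = 33.17 mol, ξ₁ = 264 mol.
Outlet amounts (n = n₀ + Σ ν·ξ):
  B: 687.7 − 2(264) − 1(33.17) = 126.5
  E: 907 − 1(264) − 1(33.17) = 609.8
  C: 0 + 1(264) = 264
  A: 0 + 1(33.17) = 33.17

264 mol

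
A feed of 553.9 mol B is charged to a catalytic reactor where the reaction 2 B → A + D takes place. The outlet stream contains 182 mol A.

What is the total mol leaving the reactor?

For A: n = n₀ + 1ξ → 182 = 0 + 1ξ, giving ξ = 182 mol.
Outlet amounts (n = n₀ + ν ξ):
  B: 553.9 − 2(182) = 189.9
  A: 0 + 1(182) = 182
  D: 0 + 1(182) = 182
Total out = 189.9 + 182 + 182 = 553.9 mol.

554 mol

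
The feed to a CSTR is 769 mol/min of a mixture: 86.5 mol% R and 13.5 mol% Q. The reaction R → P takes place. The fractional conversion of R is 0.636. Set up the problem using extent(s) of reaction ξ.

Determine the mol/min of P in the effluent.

423 mol/min

R reacted = 0.636 × 665.2 = 423.1 mol/min; ν_R = −1, so ξ = 423.1/1 = 423.1 mol/min.
Outlet amounts (n = n₀ + ν ξ):
  R: 665.2 − 1(423.1) = 242.1
  P: 0 + 1(423.1) = 423.1
  Q: 103.8 (inert)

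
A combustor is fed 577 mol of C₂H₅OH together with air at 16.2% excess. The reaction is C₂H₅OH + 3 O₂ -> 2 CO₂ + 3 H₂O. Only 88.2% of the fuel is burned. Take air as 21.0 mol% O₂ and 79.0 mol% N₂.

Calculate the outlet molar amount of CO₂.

Stoichiometric O₂ = 3 × 577 = 1731 mol; O₂ fed = 1731 × 1.162 = 2011 mol.
N₂ fed = 2011 × 79/21 = 7567 mol.
Fuel reacted = 0.882 × 577 → ξ = 508.9 mol.
Outlet (n = n₀ + ν ξ):
  C₂H₅OH: 577 − 1(508.9) = 68.09
  O₂: 2011 − 3(508.9) = 484.7
  N₂: 7567 (inert)
  CO₂: 0 + 2(508.9) = 1018
  H₂O: 0 + 3(508.9) = 1527

1020 mol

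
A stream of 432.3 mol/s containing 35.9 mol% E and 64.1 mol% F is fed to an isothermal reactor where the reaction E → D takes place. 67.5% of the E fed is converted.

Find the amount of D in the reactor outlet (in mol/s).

E reacted = 0.675 × 155.2 = 104.8 mol/s; ν_E = −1, so ξ = 104.8/1 = 104.8 mol/s.
Outlet amounts (n = n₀ + ν ξ):
  E: 155.2 − 1(104.8) = 50.44
  D: 0 + 1(104.8) = 104.8
  F: 277.1 (inert)

105 mol/s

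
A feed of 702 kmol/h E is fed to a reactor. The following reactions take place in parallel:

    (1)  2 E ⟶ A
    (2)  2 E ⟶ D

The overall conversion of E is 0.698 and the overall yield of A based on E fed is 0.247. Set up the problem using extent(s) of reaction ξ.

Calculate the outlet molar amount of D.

Yield of A: 1ξ₁ / 702 = 0.247 → ξ₁ = 173.4 kmol/h.
Conversion of E: 2ξ₁ + 2ξ₂ = 0.698 × 702 = 490 → ξ₂ = 71.6 kmol/h.
Outlet amounts (n = n₀ + Σ ν·ξ):
  E: 702 − 2(173.4) − 2(71.6) = 212
  A: 0 + 1(173.4) = 173.4
  D: 0 + 1(71.6) = 71.6

71.6 kmol/h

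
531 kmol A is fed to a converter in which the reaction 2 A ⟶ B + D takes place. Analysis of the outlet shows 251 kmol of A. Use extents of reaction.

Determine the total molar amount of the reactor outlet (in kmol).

For A: n = n₀ − 2ξ → 251 = 531 − 2ξ, giving ξ = 140 kmol.
Outlet amounts (n = n₀ + ν ξ):
  A: 531 − 2(140) = 251
  B: 0 + 1(140) = 140
  D: 0 + 1(140) = 140
Total out = 251 + 140 + 140 = 531 kmol.

531 kmol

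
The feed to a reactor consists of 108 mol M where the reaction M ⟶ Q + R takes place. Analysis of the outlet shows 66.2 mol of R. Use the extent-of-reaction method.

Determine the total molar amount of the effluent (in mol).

174 mol

For R: n = n₀ + 1ξ → 66.2 = 0 + 1ξ, giving ξ = 66.2 mol.
Outlet amounts (n = n₀ + ν ξ):
  M: 108 − 1(66.2) = 41.8
  Q: 0 + 1(66.2) = 66.2
  R: 0 + 1(66.2) = 66.2
Total out = 41.8 + 66.2 + 66.2 = 174.2 mol.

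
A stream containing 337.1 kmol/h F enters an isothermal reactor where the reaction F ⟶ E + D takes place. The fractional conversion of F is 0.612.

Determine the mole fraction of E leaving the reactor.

0.38

F reacted = 0.612 × 337.1 = 206.3 kmol/h; ν_F = −1, so ξ = 206.3/1 = 206.3 kmol/h.
Outlet amounts (n = n₀ + ν ξ):
  F: 337.1 − 1(206.3) = 130.8
  E: 0 + 1(206.3) = 206.3
  D: 0 + 1(206.3) = 206.3
Total out = 543.4 kmol/h; y_E = 206.3 / 543.4 = 0.3797.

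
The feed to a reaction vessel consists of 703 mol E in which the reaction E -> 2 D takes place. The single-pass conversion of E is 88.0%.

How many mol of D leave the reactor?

E reacted = 0.88 × 703 = 618.6 mol; ν_E = −1, so ξ = 618.6/1 = 618.6 mol.
Outlet amounts (n = n₀ + ν ξ):
  E: 703 − 1(618.6) = 84.36
  D: 0 + 2(618.6) = 1237

1240 mol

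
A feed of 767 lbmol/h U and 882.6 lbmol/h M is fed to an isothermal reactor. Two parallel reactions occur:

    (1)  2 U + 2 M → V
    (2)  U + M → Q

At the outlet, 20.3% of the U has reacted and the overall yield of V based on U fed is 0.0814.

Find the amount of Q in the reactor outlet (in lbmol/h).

Yield of V: 1ξ₁ / 767 = 0.0814 → ξ₁ = 62.43 lbmol/h.
Conversion of U: 2ξ₁ + 1ξ₂ = 0.203 × 767 = 155.7 → ξ₂ = 30.83 lbmol/h.
Outlet amounts (n = n₀ + Σ ν·ξ):
  U: 767 − 2(62.43) − 1(30.83) = 611.3
  M: 882.6 − 2(62.43) − 1(30.83) = 726.9
  V: 0 + 1(62.43) = 62.43
  Q: 0 + 1(30.83) = 30.83

30.8 lbmol/h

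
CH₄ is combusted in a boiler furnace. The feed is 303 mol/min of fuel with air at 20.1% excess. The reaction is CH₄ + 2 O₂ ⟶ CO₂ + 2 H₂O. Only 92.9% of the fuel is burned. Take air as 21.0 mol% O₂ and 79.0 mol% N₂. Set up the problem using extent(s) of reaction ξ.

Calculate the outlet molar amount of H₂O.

563 mol/min

Stoichiometric O₂ = 2 × 303 = 606 mol/min; O₂ fed = 606 × 1.201 = 727.8 mol/min.
N₂ fed = 727.8 × 79/21 = 2738 mol/min.
Fuel reacted = 0.929 × 303 → ξ = 281.5 mol/min.
Outlet (n = n₀ + ν ξ):
  CH₄: 303 − 1(281.5) = 21.51
  O₂: 727.8 − 2(281.5) = 164.8
  N₂: 2738 (inert)
  CO₂: 0 + 1(281.5) = 281.5
  H₂O: 0 + 2(281.5) = 563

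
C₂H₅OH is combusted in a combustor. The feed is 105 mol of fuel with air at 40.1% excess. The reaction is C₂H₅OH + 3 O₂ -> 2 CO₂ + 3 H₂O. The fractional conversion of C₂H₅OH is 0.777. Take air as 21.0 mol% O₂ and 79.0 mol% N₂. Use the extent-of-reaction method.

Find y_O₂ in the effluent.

Stoichiometric O₂ = 3 × 105 = 315 mol; O₂ fed = 315 × 1.401 = 441.3 mol.
N₂ fed = 441.3 × 79/21 = 1660 mol.
Fuel reacted = 0.777 × 105 → ξ = 81.59 mol.
Outlet (n = n₀ + ν ξ):
  C₂H₅OH: 105 − 1(81.59) = 23.41
  O₂: 441.3 − 3(81.59) = 196.6
  N₂: 1660 (inert)
  CO₂: 0 + 2(81.59) = 163.2
  H₂O: 0 + 3(81.59) = 244.8
Total out = 2288 mol; y_O₂ = 196.6 / 2288 = 0.08591.

0.0859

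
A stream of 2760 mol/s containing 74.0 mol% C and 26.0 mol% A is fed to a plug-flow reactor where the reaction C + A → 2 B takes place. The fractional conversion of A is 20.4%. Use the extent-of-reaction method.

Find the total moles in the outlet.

A reacted = 0.204 × 717.6 = 146.4 mol/s; ν_A = −1, so ξ = 146.4/1 = 146.4 mol/s.
Outlet amounts (n = n₀ + ν ξ):
  C: 2042 − 1(146.4) = 1896
  A: 717.6 − 1(146.4) = 571.2
  B: 0 + 2(146.4) = 292.8
Total out = 1896 + 571.2 + 292.8 = 2760 mol/s.

2760 mol/s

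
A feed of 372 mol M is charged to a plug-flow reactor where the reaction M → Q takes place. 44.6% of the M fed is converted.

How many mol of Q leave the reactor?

166 mol

M reacted = 0.446 × 372 = 165.9 mol; ν_M = −1, so ξ = 165.9/1 = 165.9 mol.
Outlet amounts (n = n₀ + ν ξ):
  M: 372 − 1(165.9) = 206.1
  Q: 0 + 1(165.9) = 165.9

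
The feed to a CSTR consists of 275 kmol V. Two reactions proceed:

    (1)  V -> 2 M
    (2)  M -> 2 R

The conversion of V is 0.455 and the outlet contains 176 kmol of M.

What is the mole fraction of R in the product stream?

Conversion of V: V consumed = 1ξ₁ = 0.455 × 275 → ξ₁ = 125.1 kmol.
M balance: n_M = 0 + 2ξ₁ − 1ξ₂ = 176 → ξ₂ = (2·125.1 − 176)/1 = 74.25 kmol.
Outlet amounts (n = n₀ + Σ ν·ξ):
  V: 275 − 1(125.1) = 149.9
  M: 0 + 2(125.1) − 1(74.25) = 176
  R: 0 + 2(74.25) = 148.5
Total out = 474.4 kmol; y_R = 148.5 / 474.4 = 0.313.

0.313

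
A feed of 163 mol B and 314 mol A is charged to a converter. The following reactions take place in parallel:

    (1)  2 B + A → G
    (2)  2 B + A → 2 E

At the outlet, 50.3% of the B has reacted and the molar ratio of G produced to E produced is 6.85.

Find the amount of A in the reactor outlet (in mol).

273 mol

Conversion of B: B consumed = 0.503 × 163 = 81.99 mol = 2ξ₁ + 2ξ₂.
Selectivity: 1ξ₁ / (2ξ₂) = 6.85 → ξ₁ = 13.7 ξ₂.
Substitute: (2·13.7 + 2) ξ₂ = 81.99 → ξ₂ = 2.789 mol, ξ₁ = 38.21 mol.
Outlet amounts (n = n₀ + Σ ν·ξ):
  B: 163 − 2(38.21) − 2(2.789) = 81.01
  A: 314 − 1(38.21) − 1(2.789) = 273
  G: 0 + 1(38.21) = 38.21
  E: 0 + 2(2.789) = 5.577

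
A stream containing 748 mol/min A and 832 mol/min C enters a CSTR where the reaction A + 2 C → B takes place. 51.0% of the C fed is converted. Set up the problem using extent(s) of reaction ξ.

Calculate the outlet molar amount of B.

C reacted = 0.51 × 832 = 424.3 mol/min; ν_C = −2, so ξ = 424.3/2 = 212.2 mol/min.
Outlet amounts (n = n₀ + ν ξ):
  A: 748 − 1(212.2) = 535.8
  C: 832 − 2(212.2) = 407.7
  B: 0 + 1(212.2) = 212.2

212 mol/min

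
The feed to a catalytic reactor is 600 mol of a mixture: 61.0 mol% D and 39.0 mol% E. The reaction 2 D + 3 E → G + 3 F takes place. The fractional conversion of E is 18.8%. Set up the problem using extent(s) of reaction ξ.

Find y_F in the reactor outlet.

0.0752

E reacted = 0.188 × 234 = 43.99 mol; ν_E = −3, so ξ = 43.99/3 = 14.66 mol.
Outlet amounts (n = n₀ + ν ξ):
  D: 366 − 2(14.66) = 336.7
  E: 234 − 3(14.66) = 190
  G: 0 + 1(14.66) = 14.66
  F: 0 + 3(14.66) = 43.99
Total out = 585.3 mol; y_F = 43.99 / 585.3 = 0.07516.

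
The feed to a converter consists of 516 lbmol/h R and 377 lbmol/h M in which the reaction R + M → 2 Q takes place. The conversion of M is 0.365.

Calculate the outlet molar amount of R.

378 lbmol/h

M reacted = 0.365 × 377 = 137.6 lbmol/h; ν_M = −1, so ξ = 137.6/1 = 137.6 lbmol/h.
Outlet amounts (n = n₀ + ν ξ):
  R: 516 − 1(137.6) = 378.4
  M: 377 − 1(137.6) = 239.4
  Q: 0 + 2(137.6) = 275.2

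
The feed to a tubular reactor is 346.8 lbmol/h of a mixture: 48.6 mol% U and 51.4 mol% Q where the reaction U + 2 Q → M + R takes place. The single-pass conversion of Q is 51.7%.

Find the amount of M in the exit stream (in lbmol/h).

Q reacted = 0.517 × 178.3 = 92.16 lbmol/h; ν_Q = −2, so ξ = 92.16/2 = 46.08 lbmol/h.
Outlet amounts (n = n₀ + ν ξ):
  U: 168.5 − 1(46.08) = 122.5
  Q: 178.3 − 2(46.08) = 86.1
  M: 0 + 1(46.08) = 46.08
  R: 0 + 1(46.08) = 46.08

46.1 lbmol/h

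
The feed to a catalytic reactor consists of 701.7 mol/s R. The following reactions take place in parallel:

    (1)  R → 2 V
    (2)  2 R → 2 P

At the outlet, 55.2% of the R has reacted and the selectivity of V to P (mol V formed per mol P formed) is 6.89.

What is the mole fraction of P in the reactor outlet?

0.087

Conversion of R: R consumed = 0.552 × 701.7 = 387.3 mol/s = 1ξ₁ + 2ξ₂.
Selectivity: 2ξ₁ / (2ξ₂) = 6.89 → ξ₁ = 6.89 ξ₂.
Substitute: (1·6.89 + 2) ξ₂ = 387.3 → ξ₂ = 43.57 mol/s, ξ₁ = 300.2 mol/s.
Outlet amounts (n = n₀ + Σ ν·ξ):
  R: 701.7 − 1(300.2) − 2(43.57) = 314.4
  V: 0 + 2(300.2) = 600.4
  P: 0 + 2(43.57) = 87.14
Total out = 1002 mol/s; y_P = 87.14 / 1002 = 0.08698.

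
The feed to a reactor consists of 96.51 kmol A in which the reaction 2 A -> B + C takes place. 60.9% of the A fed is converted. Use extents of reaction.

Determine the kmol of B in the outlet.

29.4 kmol

A reacted = 0.609 × 96.51 = 58.77 kmol; ν_A = −2, so ξ = 58.77/2 = 29.39 kmol.
Outlet amounts (n = n₀ + ν ξ):
  A: 96.51 − 2(29.39) = 37.74
  B: 0 + 1(29.39) = 29.39
  C: 0 + 1(29.39) = 29.39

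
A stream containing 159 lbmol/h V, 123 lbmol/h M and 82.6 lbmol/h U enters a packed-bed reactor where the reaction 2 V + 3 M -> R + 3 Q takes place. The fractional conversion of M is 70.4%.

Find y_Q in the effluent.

0.258

M reacted = 0.704 × 123 = 86.59 lbmol/h; ν_M = −3, so ξ = 86.59/3 = 28.86 lbmol/h.
Outlet amounts (n = n₀ + ν ξ):
  V: 159 − 2(28.86) = 101.3
  M: 123 − 3(28.86) = 36.41
  R: 0 + 1(28.86) = 28.86
  Q: 0 + 3(28.86) = 86.59
  U: 82.6 (inert)
Total out = 335.7 lbmol/h; y_Q = 86.59 / 335.7 = 0.2579.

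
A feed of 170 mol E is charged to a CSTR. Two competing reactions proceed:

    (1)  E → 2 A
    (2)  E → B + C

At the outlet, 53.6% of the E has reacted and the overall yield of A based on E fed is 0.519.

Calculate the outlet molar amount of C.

47 mol

Yield of A: 2ξ₁ / 170 = 0.519 → ξ₁ = 44.12 mol.
Conversion of E: 1ξ₁ + 1ξ₂ = 0.536 × 170 = 91.12 → ξ₂ = 47.01 mol.
Outlet amounts (n = n₀ + Σ ν·ξ):
  E: 170 − 1(44.12) − 1(47.01) = 78.88
  A: 0 + 2(44.12) = 88.23
  B: 0 + 1(47.01) = 47.01
  C: 0 + 1(47.01) = 47.01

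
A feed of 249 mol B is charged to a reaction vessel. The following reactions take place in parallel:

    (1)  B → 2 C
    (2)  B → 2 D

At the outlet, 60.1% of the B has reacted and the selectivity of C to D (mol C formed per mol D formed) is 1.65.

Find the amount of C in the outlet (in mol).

186 mol

Conversion of B: B consumed = 0.601 × 249 = 149.6 mol = 1ξ₁ + 1ξ₂.
Selectivity: 2ξ₁ / (2ξ₂) = 1.65 → ξ₁ = 1.65 ξ₂.
Substitute: (1·1.65 + 1) ξ₂ = 149.6 → ξ₂ = 56.47 mol, ξ₁ = 93.18 mol.
Outlet amounts (n = n₀ + Σ ν·ξ):
  B: 249 − 1(93.18) − 1(56.47) = 99.35
  C: 0 + 2(93.18) = 186.4
  D: 0 + 2(56.47) = 112.9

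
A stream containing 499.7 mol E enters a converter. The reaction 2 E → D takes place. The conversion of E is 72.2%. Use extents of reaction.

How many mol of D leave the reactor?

180 mol

E reacted = 0.722 × 499.7 = 360.8 mol; ν_E = −2, so ξ = 360.8/2 = 180.4 mol.
Outlet amounts (n = n₀ + ν ξ):
  E: 499.7 − 2(180.4) = 138.9
  D: 0 + 1(180.4) = 180.4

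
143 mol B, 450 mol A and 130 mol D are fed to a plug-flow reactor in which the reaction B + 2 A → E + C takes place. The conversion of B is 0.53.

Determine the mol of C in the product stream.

B reacted = 0.53 × 143 = 75.79 mol; ν_B = −1, so ξ = 75.79/1 = 75.79 mol.
Outlet amounts (n = n₀ + ν ξ):
  B: 143 − 1(75.79) = 67.21
  A: 450 − 2(75.79) = 298.4
  E: 0 + 1(75.79) = 75.79
  C: 0 + 1(75.79) = 75.79
  D: 130 (inert)

75.8 mol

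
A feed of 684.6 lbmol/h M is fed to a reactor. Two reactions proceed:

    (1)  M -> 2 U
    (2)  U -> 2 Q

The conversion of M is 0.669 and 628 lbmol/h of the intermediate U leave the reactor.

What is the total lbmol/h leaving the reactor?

Conversion of M: M consumed = 1ξ₁ = 0.669 × 684.6 → ξ₁ = 458 lbmol/h.
U balance: n_U = 0 + 2ξ₁ − 1ξ₂ = 628 → ξ₂ = (2·458 − 628)/1 = 288 lbmol/h.
Outlet amounts (n = n₀ + Σ ν·ξ):
  M: 684.6 − 1(458) = 226.6
  U: 0 + 2(458) − 1(288) = 628
  Q: 0 + 2(288) = 576
Total out = 226.6 + 628 + 576 = 1431 lbmol/h.

1430 lbmol/h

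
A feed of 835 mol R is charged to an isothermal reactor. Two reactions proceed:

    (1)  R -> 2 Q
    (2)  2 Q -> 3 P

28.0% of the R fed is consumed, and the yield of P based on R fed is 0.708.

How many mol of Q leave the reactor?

Conversion of R: R consumed = 1ξ₁ = 0.28 × 835 → ξ₁ = 233.8 mol.
Yield of P: 3ξ₂ / 835 = 0.708 → ξ₂ = 197.1 mol.
Outlet amounts (n = n₀ + Σ ν·ξ):
  R: 835 − 1(233.8) = 601.2
  Q: 0 + 2(233.8) − 2(197.1) = 73.48
  P: 0 + 3(197.1) = 591.2

73.5 mol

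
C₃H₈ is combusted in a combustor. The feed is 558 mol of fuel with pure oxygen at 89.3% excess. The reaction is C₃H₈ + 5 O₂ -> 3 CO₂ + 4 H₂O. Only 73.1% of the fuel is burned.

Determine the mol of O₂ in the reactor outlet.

3240 mol

Stoichiometric O₂ = 5 × 558 = 2790 mol; O₂ fed = 2790 × 1.893 = 5281 mol.
Fuel reacted = 0.731 × 558 → ξ = 407.9 mol.
Outlet (n = n₀ + ν ξ):
  C₃H₈: 558 − 1(407.9) = 150.1
  O₂: 5281 − 5(407.9) = 3242
  CO₂: 0 + 3(407.9) = 1224
  H₂O: 0 + 4(407.9) = 1632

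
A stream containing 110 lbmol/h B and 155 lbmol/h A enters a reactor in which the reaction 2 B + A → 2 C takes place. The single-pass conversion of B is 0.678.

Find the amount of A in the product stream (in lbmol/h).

118 lbmol/h

B reacted = 0.678 × 110 = 74.58 lbmol/h; ν_B = −2, so ξ = 74.58/2 = 37.29 lbmol/h.
Outlet amounts (n = n₀ + ν ξ):
  B: 110 − 2(37.29) = 35.42
  A: 155 − 1(37.29) = 117.7
  C: 0 + 2(37.29) = 74.58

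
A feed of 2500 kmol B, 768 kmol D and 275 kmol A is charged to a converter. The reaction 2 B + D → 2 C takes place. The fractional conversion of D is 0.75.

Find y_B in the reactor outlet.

D reacted = 0.75 × 768 = 576 kmol; ν_D = −1, so ξ = 576/1 = 576 kmol.
Outlet amounts (n = n₀ + ν ξ):
  B: 2500 − 2(576) = 1348
  D: 768 − 1(576) = 192
  C: 0 + 2(576) = 1152
  A: 275 (inert)
Total out = 2967 kmol; y_B = 1348 / 2967 = 0.4543.

0.454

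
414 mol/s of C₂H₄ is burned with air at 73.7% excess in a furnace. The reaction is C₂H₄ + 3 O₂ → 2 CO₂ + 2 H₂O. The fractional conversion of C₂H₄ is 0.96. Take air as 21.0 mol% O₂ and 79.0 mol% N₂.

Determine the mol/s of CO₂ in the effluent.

795 mol/s

Stoichiometric O₂ = 3 × 414 = 1242 mol/s; O₂ fed = 1242 × 1.737 = 2157 mol/s.
N₂ fed = 2157 × 79/21 = 8116 mol/s.
Fuel reacted = 0.96 × 414 → ξ = 397.4 mol/s.
Outlet (n = n₀ + ν ξ):
  C₂H₄: 414 − 1(397.4) = 16.56
  O₂: 2157 − 3(397.4) = 965
  N₂: 8116 (inert)
  CO₂: 0 + 2(397.4) = 794.9
  H₂O: 0 + 2(397.4) = 794.9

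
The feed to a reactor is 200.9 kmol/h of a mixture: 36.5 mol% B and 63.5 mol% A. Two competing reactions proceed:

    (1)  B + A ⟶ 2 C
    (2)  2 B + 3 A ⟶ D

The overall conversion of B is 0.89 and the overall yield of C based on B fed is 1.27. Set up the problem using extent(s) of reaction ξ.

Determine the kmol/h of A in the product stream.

Yield of C: 2ξ₁ / 73.33 = 1.27 → ξ₁ = 46.56 kmol/h.
Conversion of B: 1ξ₁ + 2ξ₂ = 0.89 × 73.33 = 65.26 → ξ₂ = 9.349 kmol/h.
Outlet amounts (n = n₀ + Σ ν·ξ):
  B: 73.33 − 1(46.56) − 2(9.349) = 8.066
  A: 127.6 − 1(46.56) − 3(9.349) = 52.96
  C: 0 + 2(46.56) = 93.13
  D: 0 + 1(9.349) = 9.349

53 kmol/h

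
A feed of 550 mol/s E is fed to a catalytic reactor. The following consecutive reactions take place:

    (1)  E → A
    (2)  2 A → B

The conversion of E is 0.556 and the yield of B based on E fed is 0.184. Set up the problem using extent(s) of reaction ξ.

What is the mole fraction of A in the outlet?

0.23

Conversion of E: E consumed = 1ξ₁ = 0.556 × 550 → ξ₁ = 305.8 mol/s.
Yield of B: 1ξ₂ / 550 = 0.184 → ξ₂ = 101.2 mol/s.
Outlet amounts (n = n₀ + Σ ν·ξ):
  E: 550 − 1(305.8) = 244.2
  A: 0 + 1(305.8) − 2(101.2) = 103.4
  B: 0 + 1(101.2) = 101.2
Total out = 448.8 mol/s; y_A = 103.4 / 448.8 = 0.2304.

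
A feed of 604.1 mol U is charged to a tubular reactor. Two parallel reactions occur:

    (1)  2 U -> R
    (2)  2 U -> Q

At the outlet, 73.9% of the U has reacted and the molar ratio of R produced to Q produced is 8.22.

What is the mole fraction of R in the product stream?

0.522

Conversion of U: U consumed = 0.739 × 604.1 = 446.4 mol = 2ξ₁ + 2ξ₂.
Selectivity: 1ξ₁ / (1ξ₂) = 8.22 → ξ₁ = 8.22 ξ₂.
Substitute: (2·8.22 + 2) ξ₂ = 446.4 → ξ₂ = 24.21 mol, ξ₁ = 199 mol.
Outlet amounts (n = n₀ + Σ ν·ξ):
  U: 604.1 − 2(199) − 2(24.21) = 157.7
  R: 0 + 1(199) = 199
  Q: 0 + 1(24.21) = 24.21
Total out = 380.9 mol; y_R = 199 / 380.9 = 0.5225.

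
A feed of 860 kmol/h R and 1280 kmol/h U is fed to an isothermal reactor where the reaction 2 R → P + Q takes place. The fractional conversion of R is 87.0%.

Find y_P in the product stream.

0.175

R reacted = 0.87 × 860 = 748.2 kmol/h; ν_R = −2, so ξ = 748.2/2 = 374.1 kmol/h.
Outlet amounts (n = n₀ + ν ξ):
  R: 860 − 2(374.1) = 111.8
  P: 0 + 1(374.1) = 374.1
  Q: 0 + 1(374.1) = 374.1
  U: 1280 (inert)
Total out = 2140 kmol/h; y_P = 374.1 / 2140 = 0.1748.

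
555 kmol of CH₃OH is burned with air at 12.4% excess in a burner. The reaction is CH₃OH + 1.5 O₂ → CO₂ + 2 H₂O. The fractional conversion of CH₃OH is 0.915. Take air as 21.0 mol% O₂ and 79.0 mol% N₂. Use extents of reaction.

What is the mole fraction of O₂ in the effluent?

Stoichiometric O₂ = 1.5 × 555 = 832.5 kmol; O₂ fed = 832.5 × 1.124 = 935.7 kmol.
N₂ fed = 935.7 × 79/21 = 3520 kmol.
Fuel reacted = 0.915 × 555 → ξ = 507.8 kmol.
Outlet (n = n₀ + ν ξ):
  CH₃OH: 555 − 1(507.8) = 47.17
  O₂: 935.7 − 1.5(507.8) = 174
  N₂: 3520 (inert)
  CO₂: 0 + 1(507.8) = 507.8
  H₂O: 0 + 2(507.8) = 1016
Total out = 5265 kmol; y_O₂ = 174 / 5265 = 0.03305.

0.033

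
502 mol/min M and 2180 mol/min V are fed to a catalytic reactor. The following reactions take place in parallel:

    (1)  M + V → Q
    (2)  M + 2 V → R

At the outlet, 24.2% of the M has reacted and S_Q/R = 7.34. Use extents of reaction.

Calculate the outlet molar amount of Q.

107 mol/min

Conversion of M: M consumed = 0.242 × 502 = 121.5 mol/min = 1ξ₁ + 1ξ₂.
Selectivity: 1ξ₁ / (1ξ₂) = 7.34 → ξ₁ = 7.34 ξ₂.
Substitute: (1·7.34 + 1) ξ₂ = 121.5 → ξ₂ = 14.57 mol/min, ξ₁ = 106.9 mol/min.
Outlet amounts (n = n₀ + Σ ν·ξ):
  M: 502 − 1(106.9) − 1(14.57) = 380.5
  V: 2180 − 1(106.9) − 2(14.57) = 2044
  Q: 0 + 1(106.9) = 106.9
  R: 0 + 1(14.57) = 14.57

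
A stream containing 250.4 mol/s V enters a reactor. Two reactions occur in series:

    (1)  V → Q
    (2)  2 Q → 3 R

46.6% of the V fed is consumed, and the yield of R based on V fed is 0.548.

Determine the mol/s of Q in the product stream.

25.2 mol/s

Conversion of V: V consumed = 1ξ₁ = 0.466 × 250.4 → ξ₁ = 116.7 mol/s.
Yield of R: 3ξ₂ / 250.4 = 0.548 → ξ₂ = 45.74 mol/s.
Outlet amounts (n = n₀ + Σ ν·ξ):
  V: 250.4 − 1(116.7) = 133.7
  Q: 0 + 1(116.7) − 2(45.74) = 25.21
  R: 0 + 3(45.74) = 137.2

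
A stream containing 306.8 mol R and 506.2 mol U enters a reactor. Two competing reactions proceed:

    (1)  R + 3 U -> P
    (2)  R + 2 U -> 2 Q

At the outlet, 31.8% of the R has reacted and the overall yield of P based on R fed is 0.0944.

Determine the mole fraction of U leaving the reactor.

0.429

Yield of P: 1ξ₁ / 306.8 = 0.0944 → ξ₁ = 28.96 mol.
Conversion of R: 1ξ₁ + 1ξ₂ = 0.318 × 306.8 = 97.56 → ξ₂ = 68.6 mol.
Outlet amounts (n = n₀ + Σ ν·ξ):
  R: 306.8 − 1(28.96) − 1(68.6) = 209.2
  U: 506.2 − 3(28.96) − 2(68.6) = 282.1
  P: 0 + 1(28.96) = 28.96
  Q: 0 + 2(68.6) = 137.2
Total out = 657.5 mol; y_U = 282.1 / 657.5 = 0.4291.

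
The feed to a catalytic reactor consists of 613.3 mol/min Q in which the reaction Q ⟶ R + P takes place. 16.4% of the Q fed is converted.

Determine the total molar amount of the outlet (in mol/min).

Q reacted = 0.164 × 613.3 = 100.6 mol/min; ν_Q = −1, so ξ = 100.6/1 = 100.6 mol/min.
Outlet amounts (n = n₀ + ν ξ):
  Q: 613.3 − 1(100.6) = 512.7
  R: 0 + 1(100.6) = 100.6
  P: 0 + 1(100.6) = 100.6
Total out = 512.7 + 100.6 + 100.6 = 713.9 mol/min.

714 mol/min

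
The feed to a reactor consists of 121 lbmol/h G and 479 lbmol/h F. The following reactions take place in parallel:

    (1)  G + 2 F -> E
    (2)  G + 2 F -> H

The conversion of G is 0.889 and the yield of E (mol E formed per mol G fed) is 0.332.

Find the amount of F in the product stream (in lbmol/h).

264 lbmol/h

Yield of E: 1ξ₁ / 121 = 0.332 → ξ₁ = 40.17 lbmol/h.
Conversion of G: 1ξ₁ + 1ξ₂ = 0.889 × 121 = 107.6 → ξ₂ = 67.4 lbmol/h.
Outlet amounts (n = n₀ + Σ ν·ξ):
  G: 121 − 1(40.17) − 1(67.4) = 13.43
  F: 479 − 2(40.17) − 2(67.4) = 263.9
  E: 0 + 1(40.17) = 40.17
  H: 0 + 1(67.4) = 67.4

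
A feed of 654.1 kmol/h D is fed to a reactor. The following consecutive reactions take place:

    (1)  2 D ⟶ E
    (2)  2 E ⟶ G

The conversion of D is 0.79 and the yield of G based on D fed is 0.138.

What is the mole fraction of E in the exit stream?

0.255

Conversion of D: D consumed = 2ξ₁ = 0.79 × 654.1 → ξ₁ = 258.4 kmol/h.
Yield of G: 1ξ₂ / 654.1 = 0.138 → ξ₂ = 90.27 kmol/h.
Outlet amounts (n = n₀ + Σ ν·ξ):
  D: 654.1 − 2(258.4) = 137.4
  E: 0 + 1(258.4) − 2(90.27) = 77.84
  G: 0 + 1(90.27) = 90.27
Total out = 305.5 kmol/h; y_E = 77.84 / 305.5 = 0.2548.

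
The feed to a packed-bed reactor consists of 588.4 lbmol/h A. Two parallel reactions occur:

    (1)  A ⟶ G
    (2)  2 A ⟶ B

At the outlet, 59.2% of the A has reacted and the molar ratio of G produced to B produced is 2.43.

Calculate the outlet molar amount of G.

191 lbmol/h

Conversion of A: A consumed = 0.592 × 588.4 = 348.3 lbmol/h = 1ξ₁ + 2ξ₂.
Selectivity: 1ξ₁ / (1ξ₂) = 2.43 → ξ₁ = 2.43 ξ₂.
Substitute: (1·2.43 + 2) ξ₂ = 348.3 → ξ₂ = 78.63 lbmol/h, ξ₁ = 191.1 lbmol/h.
Outlet amounts (n = n₀ + Σ ν·ξ):
  A: 588.4 − 1(191.1) − 2(78.63) = 240.1
  G: 0 + 1(191.1) = 191.1
  B: 0 + 1(78.63) = 78.63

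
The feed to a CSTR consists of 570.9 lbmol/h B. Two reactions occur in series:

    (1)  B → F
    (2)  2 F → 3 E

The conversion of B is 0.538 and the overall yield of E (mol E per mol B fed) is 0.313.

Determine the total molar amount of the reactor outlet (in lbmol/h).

630 lbmol/h

Conversion of B: B consumed = 1ξ₁ = 0.538 × 570.9 → ξ₁ = 307.1 lbmol/h.
Yield of E: 3ξ₂ / 570.9 = 0.313 → ξ₂ = 59.56 lbmol/h.
Outlet amounts (n = n₀ + Σ ν·ξ):
  B: 570.9 − 1(307.1) = 263.8
  F: 0 + 1(307.1) − 2(59.56) = 188
  E: 0 + 3(59.56) = 178.7
Total out = 263.8 + 188 + 178.7 = 630.5 lbmol/h.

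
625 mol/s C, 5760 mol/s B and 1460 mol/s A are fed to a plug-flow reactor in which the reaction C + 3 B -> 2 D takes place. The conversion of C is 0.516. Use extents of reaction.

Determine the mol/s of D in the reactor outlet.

C reacted = 0.516 × 625 = 322.5 mol/s; ν_C = −1, so ξ = 322.5/1 = 322.5 mol/s.
Outlet amounts (n = n₀ + ν ξ):
  C: 625 − 1(322.5) = 302.5
  B: 5760 − 3(322.5) = 4792
  D: 0 + 2(322.5) = 645
  A: 1460 (inert)

645 mol/s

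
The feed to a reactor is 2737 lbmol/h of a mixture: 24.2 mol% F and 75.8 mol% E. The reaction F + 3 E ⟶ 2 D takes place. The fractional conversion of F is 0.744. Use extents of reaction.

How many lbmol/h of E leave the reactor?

596 lbmol/h

F reacted = 0.744 × 662.4 = 492.8 lbmol/h; ν_F = −1, so ξ = 492.8/1 = 492.8 lbmol/h.
Outlet amounts (n = n₀ + ν ξ):
  F: 662.4 − 1(492.8) = 169.6
  E: 2075 − 3(492.8) = 596.3
  D: 0 + 2(492.8) = 985.6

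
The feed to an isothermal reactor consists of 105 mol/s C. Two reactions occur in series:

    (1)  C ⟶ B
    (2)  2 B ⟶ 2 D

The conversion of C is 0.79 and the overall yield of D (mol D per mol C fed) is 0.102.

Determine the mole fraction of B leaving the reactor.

Conversion of C: C consumed = 1ξ₁ = 0.79 × 105 → ξ₁ = 82.95 mol/s.
Yield of D: 2ξ₂ / 105 = 0.102 → ξ₂ = 5.355 mol/s.
Outlet amounts (n = n₀ + Σ ν·ξ):
  C: 105 − 1(82.95) = 22.05
  B: 0 + 1(82.95) − 2(5.355) = 72.24
  D: 0 + 2(5.355) = 10.71
Total out = 105 mol/s; y_B = 72.24 / 105 = 0.688.

0.688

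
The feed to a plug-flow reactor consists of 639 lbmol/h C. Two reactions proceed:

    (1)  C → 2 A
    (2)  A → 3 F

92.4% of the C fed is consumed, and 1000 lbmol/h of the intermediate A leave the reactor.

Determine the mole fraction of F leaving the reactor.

0.341

Conversion of C: C consumed = 1ξ₁ = 0.924 × 639 → ξ₁ = 590.4 lbmol/h.
A balance: n_A = 0 + 2ξ₁ − 1ξ₂ = 1000 → ξ₂ = (2·590.4 − 1000)/1 = 180.9 lbmol/h.
Outlet amounts (n = n₀ + Σ ν·ξ):
  C: 639 − 1(590.4) = 48.56
  A: 0 + 2(590.4) − 1(180.9) = 1000
  F: 0 + 3(180.9) = 542.6
Total out = 1591 lbmol/h; y_F = 542.6 / 1591 = 0.341.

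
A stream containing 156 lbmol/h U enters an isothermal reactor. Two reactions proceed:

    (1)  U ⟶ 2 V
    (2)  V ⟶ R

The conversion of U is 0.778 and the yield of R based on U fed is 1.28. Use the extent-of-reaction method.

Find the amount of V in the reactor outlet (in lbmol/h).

43.1 lbmol/h

Conversion of U: U consumed = 1ξ₁ = 0.778 × 156 → ξ₁ = 121.4 lbmol/h.
Yield of R: 1ξ₂ / 156 = 1.28 → ξ₂ = 199.7 lbmol/h.
Outlet amounts (n = n₀ + Σ ν·ξ):
  U: 156 − 1(121.4) = 34.63
  V: 0 + 2(121.4) − 1(199.7) = 43.06
  R: 0 + 1(199.7) = 199.7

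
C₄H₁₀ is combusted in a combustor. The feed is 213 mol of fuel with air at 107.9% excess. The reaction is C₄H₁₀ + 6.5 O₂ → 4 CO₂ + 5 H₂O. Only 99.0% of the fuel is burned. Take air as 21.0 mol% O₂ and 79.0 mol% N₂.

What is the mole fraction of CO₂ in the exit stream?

0.0593

Stoichiometric O₂ = 6.5 × 213 = 1384 mol; O₂ fed = 1384 × 2.079 = 2878 mol.
N₂ fed = 2878 × 79/21 = 10830 mol.
Fuel reacted = 0.99 × 213 → ξ = 210.9 mol.
Outlet (n = n₀ + ν ξ):
  C₄H₁₀: 213 − 1(210.9) = 2.13
  O₂: 2878 − 6.5(210.9) = 1508
  N₂: 10830 (inert)
  CO₂: 0 + 4(210.9) = 843.5
  H₂O: 0 + 5(210.9) = 1054
Total out = 14240 mol; y_CO₂ = 843.5 / 14240 = 0.05925.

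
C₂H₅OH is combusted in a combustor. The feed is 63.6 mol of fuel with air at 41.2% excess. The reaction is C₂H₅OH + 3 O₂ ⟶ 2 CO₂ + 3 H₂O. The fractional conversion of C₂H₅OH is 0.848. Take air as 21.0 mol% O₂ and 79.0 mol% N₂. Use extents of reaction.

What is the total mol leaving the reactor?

Stoichiometric O₂ = 3 × 63.6 = 190.8 mol; O₂ fed = 190.8 × 1.412 = 269.4 mol.
N₂ fed = 269.4 × 79/21 = 1013 mol.
Fuel reacted = 0.848 × 63.6 → ξ = 53.93 mol.
Outlet (n = n₀ + ν ξ):
  C₂H₅OH: 63.6 − 1(53.93) = 9.667
  O₂: 269.4 − 3(53.93) = 107.6
  N₂: 1013 (inert)
  CO₂: 0 + 2(53.93) = 107.9
  H₂O: 0 + 3(53.93) = 161.8
Total out = 9.667 + 107.6 + 1013 + 107.9 + 161.8 = 1400 mol.

1400 mol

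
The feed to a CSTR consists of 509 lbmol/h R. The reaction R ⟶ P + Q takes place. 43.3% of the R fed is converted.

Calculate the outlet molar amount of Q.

R reacted = 0.433 × 509 = 220.4 lbmol/h; ν_R = −1, so ξ = 220.4/1 = 220.4 lbmol/h.
Outlet amounts (n = n₀ + ν ξ):
  R: 509 − 1(220.4) = 288.6
  P: 0 + 1(220.4) = 220.4
  Q: 0 + 1(220.4) = 220.4

220 lbmol/h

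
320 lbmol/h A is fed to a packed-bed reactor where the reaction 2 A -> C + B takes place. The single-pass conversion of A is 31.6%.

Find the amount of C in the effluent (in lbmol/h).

A reacted = 0.316 × 320 = 101.1 lbmol/h; ν_A = −2, so ξ = 101.1/2 = 50.56 lbmol/h.
Outlet amounts (n = n₀ + ν ξ):
  A: 320 − 2(50.56) = 218.9
  C: 0 + 1(50.56) = 50.56
  B: 0 + 1(50.56) = 50.56

50.6 lbmol/h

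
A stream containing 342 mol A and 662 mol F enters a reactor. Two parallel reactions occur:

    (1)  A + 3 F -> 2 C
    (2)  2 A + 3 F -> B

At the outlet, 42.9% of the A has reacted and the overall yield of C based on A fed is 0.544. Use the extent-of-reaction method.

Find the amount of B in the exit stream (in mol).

Yield of C: 2ξ₁ / 342 = 0.544 → ξ₁ = 93.02 mol.
Conversion of A: 1ξ₁ + 2ξ₂ = 0.429 × 342 = 146.7 → ξ₂ = 26.85 mol.
Outlet amounts (n = n₀ + Σ ν·ξ):
  A: 342 − 1(93.02) − 2(26.85) = 195.3
  F: 662 − 3(93.02) − 3(26.85) = 302.4
  C: 0 + 2(93.02) = 186
  B: 0 + 1(26.85) = 26.85

26.8 mol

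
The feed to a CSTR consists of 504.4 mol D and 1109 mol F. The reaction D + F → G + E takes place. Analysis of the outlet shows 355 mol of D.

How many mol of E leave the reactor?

149 mol

For D: n = n₀ − 1ξ → 355 = 504.4 − 1ξ, giving ξ = 149.4 mol.
Outlet amounts (n = n₀ + ν ξ):
  D: 504.4 − 1(149.4) = 355
  F: 1109 − 1(149.4) = 959.6
  G: 0 + 1(149.4) = 149.4
  E: 0 + 1(149.4) = 149.4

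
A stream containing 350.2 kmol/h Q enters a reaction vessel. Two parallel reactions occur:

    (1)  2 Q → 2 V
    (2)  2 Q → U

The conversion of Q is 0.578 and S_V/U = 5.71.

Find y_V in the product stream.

0.463

Conversion of Q: Q consumed = 0.578 × 350.2 = 202.4 kmol/h = 2ξ₁ + 2ξ₂.
Selectivity: 2ξ₁ / (1ξ₂) = 5.71 → ξ₁ = 2.855 ξ₂.
Substitute: (2·2.855 + 2) ξ₂ = 202.4 → ξ₂ = 26.25 kmol/h, ξ₁ = 74.95 kmol/h.
Outlet amounts (n = n₀ + Σ ν·ξ):
  Q: 350.2 − 2(74.95) − 2(26.25) = 147.8
  V: 0 + 2(74.95) = 149.9
  U: 0 + 1(26.25) = 26.25
Total out = 323.9 kmol/h; y_V = 149.9 / 323.9 = 0.4628.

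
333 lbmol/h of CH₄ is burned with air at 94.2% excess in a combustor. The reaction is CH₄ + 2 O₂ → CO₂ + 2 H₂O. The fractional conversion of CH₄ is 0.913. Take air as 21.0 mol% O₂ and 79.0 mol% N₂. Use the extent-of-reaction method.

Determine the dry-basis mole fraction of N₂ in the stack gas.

0.827

Stoichiometric O₂ = 2 × 333 = 666 lbmol/h; O₂ fed = 666 × 1.942 = 1293 lbmol/h.
N₂ fed = 1293 × 79/21 = 4866 lbmol/h.
Fuel reacted = 0.913 × 333 → ξ = 304 lbmol/h.
Outlet (n = n₀ + ν ξ):
  CH₄: 333 − 1(304) = 28.97
  O₂: 1293 − 2(304) = 685.3
  N₂: 4866 (inert)
  CO₂: 0 + 1(304) = 304
  H₂O: 0 + 2(304) = 608.1
Dry total = 5884 lbmol/h; y_N₂ (dry) = 4866 / 5884 = 0.8269.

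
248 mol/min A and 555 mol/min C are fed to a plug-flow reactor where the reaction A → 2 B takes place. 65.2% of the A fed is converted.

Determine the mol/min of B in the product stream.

323 mol/min

A reacted = 0.652 × 248 = 161.7 mol/min; ν_A = −1, so ξ = 161.7/1 = 161.7 mol/min.
Outlet amounts (n = n₀ + ν ξ):
  A: 248 − 1(161.7) = 86.3
  B: 0 + 2(161.7) = 323.4
  C: 555 (inert)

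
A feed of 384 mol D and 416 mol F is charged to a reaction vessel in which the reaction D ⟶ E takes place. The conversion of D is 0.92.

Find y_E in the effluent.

0.442

D reacted = 0.92 × 384 = 353.3 mol; ν_D = −1, so ξ = 353.3/1 = 353.3 mol.
Outlet amounts (n = n₀ + ν ξ):
  D: 384 − 1(353.3) = 30.72
  E: 0 + 1(353.3) = 353.3
  F: 416 (inert)
Total out = 800 mol; y_E = 353.3 / 800 = 0.4416.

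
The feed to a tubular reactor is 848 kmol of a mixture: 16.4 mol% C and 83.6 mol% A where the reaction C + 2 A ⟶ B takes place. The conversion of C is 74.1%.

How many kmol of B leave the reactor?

103 kmol

C reacted = 0.741 × 139.1 = 103.1 kmol; ν_C = −1, so ξ = 103.1/1 = 103.1 kmol.
Outlet amounts (n = n₀ + ν ξ):
  C: 139.1 − 1(103.1) = 36.02
  A: 708.9 − 2(103.1) = 502.8
  B: 0 + 1(103.1) = 103.1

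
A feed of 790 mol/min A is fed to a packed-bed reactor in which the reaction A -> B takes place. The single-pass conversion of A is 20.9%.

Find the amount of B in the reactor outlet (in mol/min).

165 mol/min

A reacted = 0.209 × 790 = 165.1 mol/min; ν_A = −1, so ξ = 165.1/1 = 165.1 mol/min.
Outlet amounts (n = n₀ + ν ξ):
  A: 790 − 1(165.1) = 624.9
  B: 0 + 1(165.1) = 165.1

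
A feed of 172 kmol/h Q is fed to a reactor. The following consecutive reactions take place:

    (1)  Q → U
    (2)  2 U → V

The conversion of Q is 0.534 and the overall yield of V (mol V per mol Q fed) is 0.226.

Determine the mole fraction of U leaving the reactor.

0.106

Conversion of Q: Q consumed = 1ξ₁ = 0.534 × 172 → ξ₁ = 91.85 kmol/h.
Yield of V: 1ξ₂ / 172 = 0.226 → ξ₂ = 38.87 kmol/h.
Outlet amounts (n = n₀ + Σ ν·ξ):
  Q: 172 − 1(91.85) = 80.15
  U: 0 + 1(91.85) − 2(38.87) = 14.1
  V: 0 + 1(38.87) = 38.87
Total out = 133.1 kmol/h; y_U = 14.1 / 133.1 = 0.1059.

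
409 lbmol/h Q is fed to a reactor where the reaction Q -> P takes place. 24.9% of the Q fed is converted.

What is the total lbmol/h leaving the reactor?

Q reacted = 0.249 × 409 = 101.8 lbmol/h; ν_Q = −1, so ξ = 101.8/1 = 101.8 lbmol/h.
Outlet amounts (n = n₀ + ν ξ):
  Q: 409 − 1(101.8) = 307.2
  P: 0 + 1(101.8) = 101.8
Total out = 307.2 + 101.8 = 409 lbmol/h.

409 lbmol/h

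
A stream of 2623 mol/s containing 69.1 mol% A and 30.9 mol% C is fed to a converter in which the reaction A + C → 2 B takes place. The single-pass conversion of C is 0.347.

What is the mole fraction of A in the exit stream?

C reacted = 0.347 × 810.5 = 281.2 mol/s; ν_C = −1, so ξ = 281.2/1 = 281.2 mol/s.
Outlet amounts (n = n₀ + ν ξ):
  A: 1812 − 1(281.2) = 1531
  C: 810.5 − 1(281.2) = 529.3
  B: 0 + 2(281.2) = 562.5
Total out = 2623 mol/s; y_A = 1531 / 2623 = 0.5838.

0.584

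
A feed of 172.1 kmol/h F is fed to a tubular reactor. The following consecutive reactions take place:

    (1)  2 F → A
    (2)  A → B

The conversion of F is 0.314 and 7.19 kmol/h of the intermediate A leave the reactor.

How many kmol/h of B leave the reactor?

Conversion of F: F consumed = 2ξ₁ = 0.314 × 172.1 → ξ₁ = 27.02 kmol/h.
A balance: n_A = 0 + 1ξ₁ − 1ξ₂ = 7.19 → ξ₂ = (1·27.02 − 7.19)/1 = 19.83 kmol/h.
Outlet amounts (n = n₀ + Σ ν·ξ):
  F: 172.1 − 2(27.02) = 118.1
  A: 0 + 1(27.02) − 1(19.83) = 7.19
  B: 0 + 1(19.83) = 19.83

19.8 kmol/h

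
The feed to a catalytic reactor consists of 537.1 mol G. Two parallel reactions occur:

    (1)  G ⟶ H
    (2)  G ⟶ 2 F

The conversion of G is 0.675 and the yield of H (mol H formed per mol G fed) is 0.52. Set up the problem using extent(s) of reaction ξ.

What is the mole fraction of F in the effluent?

Yield of H: 1ξ₁ / 537.1 = 0.52 → ξ₁ = 279.3 mol.
Conversion of G: 1ξ₁ + 1ξ₂ = 0.675 × 537.1 = 362.5 → ξ₂ = 83.25 mol.
Outlet amounts (n = n₀ + Σ ν·ξ):
  G: 537.1 − 1(279.3) − 1(83.25) = 174.6
  H: 0 + 1(279.3) = 279.3
  F: 0 + 2(83.25) = 166.5
Total out = 620.4 mol; y_F = 166.5 / 620.4 = 0.2684.

0.268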